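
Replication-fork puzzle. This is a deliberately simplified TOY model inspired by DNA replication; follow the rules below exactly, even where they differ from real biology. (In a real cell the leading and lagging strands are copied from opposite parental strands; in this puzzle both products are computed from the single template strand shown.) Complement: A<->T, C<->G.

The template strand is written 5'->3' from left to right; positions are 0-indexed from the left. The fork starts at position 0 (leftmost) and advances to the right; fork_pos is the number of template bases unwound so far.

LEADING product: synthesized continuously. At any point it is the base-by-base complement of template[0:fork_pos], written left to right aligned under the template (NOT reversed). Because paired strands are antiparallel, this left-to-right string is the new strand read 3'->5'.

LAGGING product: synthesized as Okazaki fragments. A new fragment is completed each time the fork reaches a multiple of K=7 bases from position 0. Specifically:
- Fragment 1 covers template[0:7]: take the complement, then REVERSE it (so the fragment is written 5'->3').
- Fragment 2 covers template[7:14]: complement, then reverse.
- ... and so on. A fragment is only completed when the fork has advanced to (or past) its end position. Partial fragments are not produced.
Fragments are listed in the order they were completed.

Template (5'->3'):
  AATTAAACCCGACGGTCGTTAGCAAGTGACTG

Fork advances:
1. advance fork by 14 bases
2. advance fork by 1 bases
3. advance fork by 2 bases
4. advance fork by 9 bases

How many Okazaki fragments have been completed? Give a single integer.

Step 1: advance 14 -> fork_pos = 0 + 14 = 14. Reached multiple(s) of 7: 7, 14 -> fragments 1-2 completed (2 total).
Step 2: advance 1 -> fork_pos = 14 + 1 = 15. Next multiple of 7 is 21 (not reached); still 2 fragment(s).
Step 3: advance 2 -> fork_pos = 15 + 2 = 17. Next multiple of 7 is 21 (not reached); still 2 fragment(s).
Step 4: advance 9 -> fork_pos = 17 + 9 = 26. Reached multiple(s) of 7: 21 -> fragment 3 completed (3 total).
Check: final fork_pos = 26; the multiples of 7 that are <= 26 are 7..21 -> 26 // 7 = 3 completed fragment(s).

Answer: 3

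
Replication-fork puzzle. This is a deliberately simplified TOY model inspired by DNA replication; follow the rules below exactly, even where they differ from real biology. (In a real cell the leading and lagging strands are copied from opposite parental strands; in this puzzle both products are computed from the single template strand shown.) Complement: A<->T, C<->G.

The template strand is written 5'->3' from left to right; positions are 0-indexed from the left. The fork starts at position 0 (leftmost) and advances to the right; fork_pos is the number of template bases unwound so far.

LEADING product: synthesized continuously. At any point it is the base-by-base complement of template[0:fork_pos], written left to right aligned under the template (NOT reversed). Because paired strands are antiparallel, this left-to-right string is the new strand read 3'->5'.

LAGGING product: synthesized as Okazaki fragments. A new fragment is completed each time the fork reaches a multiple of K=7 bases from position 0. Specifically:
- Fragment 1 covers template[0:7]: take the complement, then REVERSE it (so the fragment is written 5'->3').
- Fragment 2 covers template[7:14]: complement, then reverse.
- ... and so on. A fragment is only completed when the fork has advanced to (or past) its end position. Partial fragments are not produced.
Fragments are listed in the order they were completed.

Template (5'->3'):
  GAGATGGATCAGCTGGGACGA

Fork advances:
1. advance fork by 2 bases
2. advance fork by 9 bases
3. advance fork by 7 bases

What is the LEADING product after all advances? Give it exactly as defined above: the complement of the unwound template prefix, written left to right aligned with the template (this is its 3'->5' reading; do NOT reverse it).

Answer: CTCTACCTAGTCGACCCT

Derivation:
Step 1: advance 2 -> fork_pos = 0 + 2 = 2.
Step 2: advance 9 -> fork_pos = 2 + 9 = 11.
Step 3: advance 7 -> fork_pos = 11 + 7 = 18.
Unwound prefix: template[0:18] = GAGATGGATCAGCTGGGA
Complement it base by base (A<->T, C<->G), keeping left-to-right order:
  [0:5] GAGAT -> CTCTA
  [5:10] GGATC -> CCTAG
  [10:15] AGCTG -> TCGAC
  [15:18] GGA -> CCT
Concatenate: CTCTACCTAGTCGACCCT (length 18; written aligned with the template, i.e. 3'->5').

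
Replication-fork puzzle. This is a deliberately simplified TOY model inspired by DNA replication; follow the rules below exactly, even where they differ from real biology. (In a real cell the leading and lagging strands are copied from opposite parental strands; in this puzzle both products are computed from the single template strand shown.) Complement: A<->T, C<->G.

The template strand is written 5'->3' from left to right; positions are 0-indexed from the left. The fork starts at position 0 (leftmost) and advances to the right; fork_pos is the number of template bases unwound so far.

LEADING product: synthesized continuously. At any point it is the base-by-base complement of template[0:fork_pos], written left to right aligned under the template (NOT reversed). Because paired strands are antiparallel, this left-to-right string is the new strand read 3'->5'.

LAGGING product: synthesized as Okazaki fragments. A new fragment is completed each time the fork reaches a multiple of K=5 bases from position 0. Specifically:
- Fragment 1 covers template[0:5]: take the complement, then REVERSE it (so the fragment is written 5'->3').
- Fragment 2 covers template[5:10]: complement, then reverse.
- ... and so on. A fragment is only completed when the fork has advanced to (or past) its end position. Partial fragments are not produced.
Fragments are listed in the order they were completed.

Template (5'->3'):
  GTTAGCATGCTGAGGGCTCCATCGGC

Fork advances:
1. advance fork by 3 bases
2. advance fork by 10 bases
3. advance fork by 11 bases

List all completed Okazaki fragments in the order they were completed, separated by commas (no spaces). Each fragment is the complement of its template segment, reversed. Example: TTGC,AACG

Step 1: advance 3 -> fork_pos = 0 + 3 = 3. Next multiple of 5 is 5 (not reached); still 0 fragment(s).
Step 2: advance 10 -> fork_pos = 3 + 10 = 13. Reached multiple(s) of 5: 5, 10 -> fragments 1-2 completed (2 total).
Step 3: advance 11 -> fork_pos = 13 + 11 = 24. Reached multiple(s) of 5: 15, 20 -> fragments 3-4 completed (4 total).
Final fork_pos = 24, so 4 fragment(s) are complete. Build each: template segment -> complement -> reverse.
Fragment 1: template[0:5] = GTTAG -> complement CAATC -> reversed CTAAC
Fragment 2: template[5:10] = CATGC -> complement GTACG -> reversed GCATG
Fragment 3: template[10:15] = TGAGG -> complement ACTCC -> reversed CCTCA
Fragment 4: template[15:20] = GCTCC -> complement CGAGG -> reversed GGAGC

Answer: CTAAC,GCATG,CCTCA,GGAGC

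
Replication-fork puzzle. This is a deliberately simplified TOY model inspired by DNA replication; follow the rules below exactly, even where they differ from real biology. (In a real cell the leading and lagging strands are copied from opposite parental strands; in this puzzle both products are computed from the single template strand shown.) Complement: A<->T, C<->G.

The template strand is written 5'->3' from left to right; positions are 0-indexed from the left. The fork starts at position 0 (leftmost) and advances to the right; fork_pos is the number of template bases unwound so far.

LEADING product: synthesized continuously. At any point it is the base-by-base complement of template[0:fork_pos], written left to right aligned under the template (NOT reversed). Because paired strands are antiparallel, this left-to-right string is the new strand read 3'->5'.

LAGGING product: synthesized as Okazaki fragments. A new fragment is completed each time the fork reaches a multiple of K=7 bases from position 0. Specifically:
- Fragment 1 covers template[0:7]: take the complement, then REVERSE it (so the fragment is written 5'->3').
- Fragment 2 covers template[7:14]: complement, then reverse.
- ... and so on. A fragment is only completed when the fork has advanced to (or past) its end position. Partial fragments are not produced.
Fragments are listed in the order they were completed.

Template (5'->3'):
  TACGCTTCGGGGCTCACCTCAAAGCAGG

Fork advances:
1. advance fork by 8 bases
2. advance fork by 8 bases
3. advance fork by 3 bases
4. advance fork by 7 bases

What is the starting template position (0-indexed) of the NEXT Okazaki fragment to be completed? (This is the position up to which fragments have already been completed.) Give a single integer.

Step 1: advance 8 -> fork_pos = 0 + 8 = 8. Reached multiple(s) of 7: 7 -> fragment 1 completed (1 total).
Step 2: advance 8 -> fork_pos = 8 + 8 = 16. Reached multiple(s) of 7: 14 -> fragment 2 completed (2 total).
Step 3: advance 3 -> fork_pos = 16 + 3 = 19. Next multiple of 7 is 21 (not reached); still 2 fragment(s).
Step 4: advance 7 -> fork_pos = 19 + 7 = 26. Reached multiple(s) of 7: 21 -> fragment 3 completed (3 total).
3 fragment(s) completed, covering template[0:21] (3 x 7 = 21). The next fragment, fragment 4, covers template[21:28], so it starts at position 21.

Answer: 21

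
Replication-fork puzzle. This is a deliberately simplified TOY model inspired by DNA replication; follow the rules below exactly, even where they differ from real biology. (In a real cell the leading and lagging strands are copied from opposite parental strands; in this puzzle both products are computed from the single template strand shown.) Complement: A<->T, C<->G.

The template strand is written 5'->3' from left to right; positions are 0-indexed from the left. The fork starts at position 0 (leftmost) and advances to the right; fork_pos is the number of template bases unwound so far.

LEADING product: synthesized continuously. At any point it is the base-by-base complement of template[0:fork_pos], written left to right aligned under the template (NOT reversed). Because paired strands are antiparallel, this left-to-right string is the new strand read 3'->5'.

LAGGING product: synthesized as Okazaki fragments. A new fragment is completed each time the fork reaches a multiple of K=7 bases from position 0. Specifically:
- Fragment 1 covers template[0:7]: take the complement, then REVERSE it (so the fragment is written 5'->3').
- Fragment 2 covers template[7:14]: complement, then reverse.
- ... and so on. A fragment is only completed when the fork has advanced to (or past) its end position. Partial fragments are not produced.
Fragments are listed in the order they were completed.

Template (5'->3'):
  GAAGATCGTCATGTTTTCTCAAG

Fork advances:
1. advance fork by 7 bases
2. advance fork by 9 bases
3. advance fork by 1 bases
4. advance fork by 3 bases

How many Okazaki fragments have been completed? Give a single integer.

Answer: 2

Derivation:
Step 1: advance 7 -> fork_pos = 0 + 7 = 7. Reached multiple(s) of 7: 7 -> fragment 1 completed (1 total).
Step 2: advance 9 -> fork_pos = 7 + 9 = 16. Reached multiple(s) of 7: 14 -> fragment 2 completed (2 total).
Step 3: advance 1 -> fork_pos = 16 + 1 = 17. Next multiple of 7 is 21 (not reached); still 2 fragment(s).
Step 4: advance 3 -> fork_pos = 17 + 3 = 20. Next multiple of 7 is 21 (not reached); still 2 fragment(s).
Check: final fork_pos = 20; the multiples of 7 that are <= 20 are 7..14 -> 20 // 7 = 2 completed fragment(s).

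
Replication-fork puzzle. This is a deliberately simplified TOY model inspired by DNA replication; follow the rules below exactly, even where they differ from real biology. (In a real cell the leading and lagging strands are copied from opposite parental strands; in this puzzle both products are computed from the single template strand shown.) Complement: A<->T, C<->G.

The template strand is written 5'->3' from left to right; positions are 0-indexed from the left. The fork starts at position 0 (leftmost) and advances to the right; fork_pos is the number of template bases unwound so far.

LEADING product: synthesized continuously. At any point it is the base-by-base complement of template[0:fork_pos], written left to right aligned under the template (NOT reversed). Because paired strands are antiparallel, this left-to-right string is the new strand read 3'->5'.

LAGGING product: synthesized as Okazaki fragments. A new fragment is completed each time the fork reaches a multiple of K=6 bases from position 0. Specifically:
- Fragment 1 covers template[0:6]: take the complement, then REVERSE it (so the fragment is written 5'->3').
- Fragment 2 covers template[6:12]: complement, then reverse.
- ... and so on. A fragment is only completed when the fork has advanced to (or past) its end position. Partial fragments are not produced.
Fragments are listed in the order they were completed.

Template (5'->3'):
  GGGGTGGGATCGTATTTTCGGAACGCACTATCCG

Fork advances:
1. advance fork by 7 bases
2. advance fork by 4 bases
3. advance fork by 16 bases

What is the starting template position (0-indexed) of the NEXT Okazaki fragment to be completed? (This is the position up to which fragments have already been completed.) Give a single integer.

Step 1: advance 7 -> fork_pos = 0 + 7 = 7. Reached multiple(s) of 6: 6 -> fragment 1 completed (1 total).
Step 2: advance 4 -> fork_pos = 7 + 4 = 11. Next multiple of 6 is 12 (not reached); still 1 fragment(s).
Step 3: advance 16 -> fork_pos = 11 + 16 = 27. Reached multiple(s) of 6: 12, 18, 24 -> fragments 2-4 completed (4 total).
4 fragment(s) completed, covering template[0:24] (4 x 6 = 24). The next fragment, fragment 5, covers template[24:30], so it starts at position 24.

Answer: 24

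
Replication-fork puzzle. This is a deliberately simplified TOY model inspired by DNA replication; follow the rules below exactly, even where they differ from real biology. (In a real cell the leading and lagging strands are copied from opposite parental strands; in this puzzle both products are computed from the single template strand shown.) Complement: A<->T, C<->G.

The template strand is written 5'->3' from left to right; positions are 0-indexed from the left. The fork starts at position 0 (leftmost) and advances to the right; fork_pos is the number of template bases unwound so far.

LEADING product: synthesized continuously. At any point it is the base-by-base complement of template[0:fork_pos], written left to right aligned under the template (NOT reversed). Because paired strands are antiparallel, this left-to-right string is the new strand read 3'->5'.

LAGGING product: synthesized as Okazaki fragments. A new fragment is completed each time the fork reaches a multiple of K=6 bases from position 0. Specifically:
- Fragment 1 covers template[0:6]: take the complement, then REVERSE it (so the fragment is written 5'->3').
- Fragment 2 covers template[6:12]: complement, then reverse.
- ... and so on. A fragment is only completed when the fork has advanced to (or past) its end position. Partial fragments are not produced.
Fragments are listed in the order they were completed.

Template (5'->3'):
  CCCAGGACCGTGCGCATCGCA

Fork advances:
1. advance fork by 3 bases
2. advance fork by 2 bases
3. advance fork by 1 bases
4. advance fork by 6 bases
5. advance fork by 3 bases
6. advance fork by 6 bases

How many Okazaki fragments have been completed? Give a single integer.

Answer: 3

Derivation:
Step 1: advance 3 -> fork_pos = 0 + 3 = 3. Next multiple of 6 is 6 (not reached); still 0 fragment(s).
Step 2: advance 2 -> fork_pos = 3 + 2 = 5. Next multiple of 6 is 6 (not reached); still 0 fragment(s).
Step 3: advance 1 -> fork_pos = 5 + 1 = 6. Reached multiple(s) of 6: 6 -> fragment 1 completed (1 total).
Step 4: advance 6 -> fork_pos = 6 + 6 = 12. Reached multiple(s) of 6: 12 -> fragment 2 completed (2 total).
Step 5: advance 3 -> fork_pos = 12 + 3 = 15. Next multiple of 6 is 18 (not reached); still 2 fragment(s).
Step 6: advance 6 -> fork_pos = 15 + 6 = 21. Reached multiple(s) of 6: 18 -> fragment 3 completed (3 total).
Check: final fork_pos = 21; the multiples of 6 that are <= 21 are 6..18 -> 21 // 6 = 3 completed fragment(s).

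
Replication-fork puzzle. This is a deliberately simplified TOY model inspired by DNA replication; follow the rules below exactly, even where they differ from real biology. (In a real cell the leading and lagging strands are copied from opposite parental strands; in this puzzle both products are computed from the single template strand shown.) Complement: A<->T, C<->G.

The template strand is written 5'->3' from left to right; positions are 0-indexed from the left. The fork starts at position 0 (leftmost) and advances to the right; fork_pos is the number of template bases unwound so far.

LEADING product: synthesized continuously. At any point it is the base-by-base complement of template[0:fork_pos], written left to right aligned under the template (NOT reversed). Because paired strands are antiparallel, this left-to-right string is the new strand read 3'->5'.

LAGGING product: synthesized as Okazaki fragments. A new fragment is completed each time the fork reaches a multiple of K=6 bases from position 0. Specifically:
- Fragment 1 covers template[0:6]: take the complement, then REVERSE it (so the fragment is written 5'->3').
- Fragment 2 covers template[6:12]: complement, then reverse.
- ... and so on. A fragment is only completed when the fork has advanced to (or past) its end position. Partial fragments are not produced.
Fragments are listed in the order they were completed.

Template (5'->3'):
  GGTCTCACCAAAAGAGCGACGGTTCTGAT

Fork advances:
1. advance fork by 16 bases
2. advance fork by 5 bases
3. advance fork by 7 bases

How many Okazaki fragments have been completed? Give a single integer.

Answer: 4

Derivation:
Step 1: advance 16 -> fork_pos = 0 + 16 = 16. Reached multiple(s) of 6: 6, 12 -> fragments 1-2 completed (2 total).
Step 2: advance 5 -> fork_pos = 16 + 5 = 21. Reached multiple(s) of 6: 18 -> fragment 3 completed (3 total).
Step 3: advance 7 -> fork_pos = 21 + 7 = 28. Reached multiple(s) of 6: 24 -> fragment 4 completed (4 total).
Check: final fork_pos = 28; the multiples of 6 that are <= 28 are 6..24 -> 28 // 6 = 4 completed fragment(s).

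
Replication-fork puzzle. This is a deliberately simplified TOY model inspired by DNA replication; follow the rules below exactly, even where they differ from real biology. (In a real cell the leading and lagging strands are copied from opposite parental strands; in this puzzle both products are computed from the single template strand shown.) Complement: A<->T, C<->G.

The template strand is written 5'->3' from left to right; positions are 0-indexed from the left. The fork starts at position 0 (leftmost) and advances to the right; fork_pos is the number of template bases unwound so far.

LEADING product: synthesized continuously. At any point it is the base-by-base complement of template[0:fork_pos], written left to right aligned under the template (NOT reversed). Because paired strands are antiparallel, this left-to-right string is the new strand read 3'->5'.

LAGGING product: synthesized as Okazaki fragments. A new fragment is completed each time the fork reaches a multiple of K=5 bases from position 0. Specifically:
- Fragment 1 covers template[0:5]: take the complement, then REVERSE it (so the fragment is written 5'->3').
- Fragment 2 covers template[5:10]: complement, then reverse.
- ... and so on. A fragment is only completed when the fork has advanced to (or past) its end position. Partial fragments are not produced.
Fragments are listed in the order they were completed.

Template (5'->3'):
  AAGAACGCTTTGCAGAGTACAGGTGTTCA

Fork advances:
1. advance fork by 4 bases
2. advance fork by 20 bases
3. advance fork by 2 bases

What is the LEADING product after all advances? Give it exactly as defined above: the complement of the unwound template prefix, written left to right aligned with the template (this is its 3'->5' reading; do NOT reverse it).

Answer: TTCTTGCGAAACGTCTCATGTCCACA

Derivation:
Step 1: advance 4 -> fork_pos = 0 + 4 = 4.
Step 2: advance 20 -> fork_pos = 4 + 20 = 24.
Step 3: advance 2 -> fork_pos = 24 + 2 = 26.
Unwound prefix: template[0:26] = AAGAACGCTTTGCAGAGTACAGGTGT
Complement it base by base (A<->T, C<->G), keeping left-to-right order:
  [0:5] AAGAA -> TTCTT
  [5:10] CGCTT -> GCGAA
  [10:15] TGCAG -> ACGTC
  [15:20] AGTAC -> TCATG
  [20:25] AGGTG -> TCCAC
  [25:26] T -> A
Concatenate: TTCTTGCGAAACGTCTCATGTCCACA (length 26; written aligned with the template, i.e. 3'->5').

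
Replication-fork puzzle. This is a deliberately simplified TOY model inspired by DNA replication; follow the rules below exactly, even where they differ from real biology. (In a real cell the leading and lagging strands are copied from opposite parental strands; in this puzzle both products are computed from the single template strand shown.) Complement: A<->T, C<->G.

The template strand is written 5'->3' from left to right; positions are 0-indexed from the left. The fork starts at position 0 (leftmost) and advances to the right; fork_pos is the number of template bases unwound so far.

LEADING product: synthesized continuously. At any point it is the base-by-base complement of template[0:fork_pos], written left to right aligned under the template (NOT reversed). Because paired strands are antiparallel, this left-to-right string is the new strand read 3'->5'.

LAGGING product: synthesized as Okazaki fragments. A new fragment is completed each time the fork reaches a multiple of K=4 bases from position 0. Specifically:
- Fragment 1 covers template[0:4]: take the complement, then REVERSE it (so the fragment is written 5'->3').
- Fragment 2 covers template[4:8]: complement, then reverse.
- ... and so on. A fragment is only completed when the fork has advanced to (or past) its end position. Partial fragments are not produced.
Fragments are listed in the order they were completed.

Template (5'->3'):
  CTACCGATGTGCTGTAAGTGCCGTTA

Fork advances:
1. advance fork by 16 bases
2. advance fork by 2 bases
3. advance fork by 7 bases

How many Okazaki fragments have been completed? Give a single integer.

Answer: 6

Derivation:
Step 1: advance 16 -> fork_pos = 0 + 16 = 16. Reached multiple(s) of 4: 4, 8, 12, 16 -> fragments 1-4 completed (4 total).
Step 2: advance 2 -> fork_pos = 16 + 2 = 18. Next multiple of 4 is 20 (not reached); still 4 fragment(s).
Step 3: advance 7 -> fork_pos = 18 + 7 = 25. Reached multiple(s) of 4: 20, 24 -> fragments 5-6 completed (6 total).
Check: final fork_pos = 25; the multiples of 4 that are <= 25 are 4..24 -> 25 // 4 = 6 completed fragment(s).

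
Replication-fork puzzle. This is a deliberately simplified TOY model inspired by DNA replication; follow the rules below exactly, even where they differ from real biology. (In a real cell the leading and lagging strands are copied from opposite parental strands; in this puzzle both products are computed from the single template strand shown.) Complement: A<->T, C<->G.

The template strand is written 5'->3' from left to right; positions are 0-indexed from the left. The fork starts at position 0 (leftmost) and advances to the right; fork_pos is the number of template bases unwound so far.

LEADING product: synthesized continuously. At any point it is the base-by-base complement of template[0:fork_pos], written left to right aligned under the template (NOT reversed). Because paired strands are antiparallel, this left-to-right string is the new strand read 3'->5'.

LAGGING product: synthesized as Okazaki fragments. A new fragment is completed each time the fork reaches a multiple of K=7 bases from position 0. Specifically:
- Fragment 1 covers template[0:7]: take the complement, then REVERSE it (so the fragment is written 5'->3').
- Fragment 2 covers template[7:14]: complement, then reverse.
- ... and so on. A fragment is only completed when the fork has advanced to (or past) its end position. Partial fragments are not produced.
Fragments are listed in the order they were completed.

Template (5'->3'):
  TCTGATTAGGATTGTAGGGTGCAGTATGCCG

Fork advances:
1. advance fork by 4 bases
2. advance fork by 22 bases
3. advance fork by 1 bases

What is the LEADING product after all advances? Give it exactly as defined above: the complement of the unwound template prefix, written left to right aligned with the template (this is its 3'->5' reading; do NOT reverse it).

Step 1: advance 4 -> fork_pos = 0 + 4 = 4.
Step 2: advance 22 -> fork_pos = 4 + 22 = 26.
Step 3: advance 1 -> fork_pos = 26 + 1 = 27.
Unwound prefix: template[0:27] = TCTGATTAGGATTGTAGGGTGCAGTAT
Complement it base by base (A<->T, C<->G), keeping left-to-right order:
  [0:5] TCTGA -> AGACT
  [5:10] TTAGG -> AATCC
  [10:15] ATTGT -> TAACA
  [15:20] AGGGT -> TCCCA
  [20:25] GCAGT -> CGTCA
  [25:27] AT -> TA
Concatenate: AGACTAATCCTAACATCCCACGTCATA (length 27; written aligned with the template, i.e. 3'->5').

Answer: AGACTAATCCTAACATCCCACGTCATA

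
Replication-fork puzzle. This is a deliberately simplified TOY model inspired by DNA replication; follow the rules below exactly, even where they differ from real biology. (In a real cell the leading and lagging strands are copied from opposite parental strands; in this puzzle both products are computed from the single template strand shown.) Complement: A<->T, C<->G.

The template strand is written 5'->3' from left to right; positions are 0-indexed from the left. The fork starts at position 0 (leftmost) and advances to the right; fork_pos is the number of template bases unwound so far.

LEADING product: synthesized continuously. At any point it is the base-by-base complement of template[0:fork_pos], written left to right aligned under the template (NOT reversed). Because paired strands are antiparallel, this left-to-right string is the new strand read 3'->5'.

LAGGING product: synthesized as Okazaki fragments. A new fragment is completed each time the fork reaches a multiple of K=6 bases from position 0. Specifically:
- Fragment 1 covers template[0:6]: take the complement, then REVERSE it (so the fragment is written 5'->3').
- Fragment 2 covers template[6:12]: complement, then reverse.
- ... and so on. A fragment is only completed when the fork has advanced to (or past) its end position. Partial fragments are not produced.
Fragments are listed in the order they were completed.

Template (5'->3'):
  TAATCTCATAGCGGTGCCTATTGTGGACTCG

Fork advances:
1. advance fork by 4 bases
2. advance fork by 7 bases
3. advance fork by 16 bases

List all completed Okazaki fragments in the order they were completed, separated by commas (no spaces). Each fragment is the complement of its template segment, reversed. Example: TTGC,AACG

Step 1: advance 4 -> fork_pos = 0 + 4 = 4. Next multiple of 6 is 6 (not reached); still 0 fragment(s).
Step 2: advance 7 -> fork_pos = 4 + 7 = 11. Reached multiple(s) of 6: 6 -> fragment 1 completed (1 total).
Step 3: advance 16 -> fork_pos = 11 + 16 = 27. Reached multiple(s) of 6: 12, 18, 24 -> fragments 2-4 completed (4 total).
Final fork_pos = 27, so 4 fragment(s) are complete. Build each: template segment -> complement -> reverse.
Fragment 1: template[0:6] = TAATCT -> complement ATTAGA -> reversed AGATTA
Fragment 2: template[6:12] = CATAGC -> complement GTATCG -> reversed GCTATG
Fragment 3: template[12:18] = GGTGCC -> complement CCACGG -> reversed GGCACC
Fragment 4: template[18:24] = TATTGT -> complement ATAACA -> reversed ACAATA

Answer: AGATTA,GCTATG,GGCACC,ACAATA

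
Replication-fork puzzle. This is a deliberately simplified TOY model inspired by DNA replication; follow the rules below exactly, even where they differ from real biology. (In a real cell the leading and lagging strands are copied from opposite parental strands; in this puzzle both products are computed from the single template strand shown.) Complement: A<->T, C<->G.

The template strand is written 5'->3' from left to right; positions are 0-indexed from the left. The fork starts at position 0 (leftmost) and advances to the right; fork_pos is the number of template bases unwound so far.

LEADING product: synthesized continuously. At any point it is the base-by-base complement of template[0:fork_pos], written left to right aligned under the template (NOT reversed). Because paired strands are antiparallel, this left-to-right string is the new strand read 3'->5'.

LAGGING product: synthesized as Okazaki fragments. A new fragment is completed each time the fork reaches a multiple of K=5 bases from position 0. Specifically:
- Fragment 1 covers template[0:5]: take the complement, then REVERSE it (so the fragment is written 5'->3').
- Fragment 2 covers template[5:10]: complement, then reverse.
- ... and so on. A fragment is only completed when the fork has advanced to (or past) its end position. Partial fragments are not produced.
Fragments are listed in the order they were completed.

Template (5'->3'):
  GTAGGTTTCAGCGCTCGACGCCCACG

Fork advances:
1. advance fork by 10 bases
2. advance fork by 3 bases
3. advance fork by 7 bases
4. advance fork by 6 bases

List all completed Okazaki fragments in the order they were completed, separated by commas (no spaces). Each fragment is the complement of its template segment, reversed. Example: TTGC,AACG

Step 1: advance 10 -> fork_pos = 0 + 10 = 10. Reached multiple(s) of 5: 5, 10 -> fragments 1-2 completed (2 total).
Step 2: advance 3 -> fork_pos = 10 + 3 = 13. Next multiple of 5 is 15 (not reached); still 2 fragment(s).
Step 3: advance 7 -> fork_pos = 13 + 7 = 20. Reached multiple(s) of 5: 15, 20 -> fragments 3-4 completed (4 total).
Step 4: advance 6 -> fork_pos = 20 + 6 = 26. Reached multiple(s) of 5: 25 -> fragment 5 completed (5 total).
Final fork_pos = 26, so 5 fragment(s) are complete. Build each: template segment -> complement -> reverse.
Fragment 1: template[0:5] = GTAGG -> complement CATCC -> reversed CCTAC
Fragment 2: template[5:10] = TTTCA -> complement AAAGT -> reversed TGAAA
Fragment 3: template[10:15] = GCGCT -> complement CGCGA -> reversed AGCGC
Fragment 4: template[15:20] = CGACG -> complement GCTGC -> reversed CGTCG
Fragment 5: template[20:25] = CCCAC -> complement GGGTG -> reversed GTGGG

Answer: CCTAC,TGAAA,AGCGC,CGTCG,GTGGG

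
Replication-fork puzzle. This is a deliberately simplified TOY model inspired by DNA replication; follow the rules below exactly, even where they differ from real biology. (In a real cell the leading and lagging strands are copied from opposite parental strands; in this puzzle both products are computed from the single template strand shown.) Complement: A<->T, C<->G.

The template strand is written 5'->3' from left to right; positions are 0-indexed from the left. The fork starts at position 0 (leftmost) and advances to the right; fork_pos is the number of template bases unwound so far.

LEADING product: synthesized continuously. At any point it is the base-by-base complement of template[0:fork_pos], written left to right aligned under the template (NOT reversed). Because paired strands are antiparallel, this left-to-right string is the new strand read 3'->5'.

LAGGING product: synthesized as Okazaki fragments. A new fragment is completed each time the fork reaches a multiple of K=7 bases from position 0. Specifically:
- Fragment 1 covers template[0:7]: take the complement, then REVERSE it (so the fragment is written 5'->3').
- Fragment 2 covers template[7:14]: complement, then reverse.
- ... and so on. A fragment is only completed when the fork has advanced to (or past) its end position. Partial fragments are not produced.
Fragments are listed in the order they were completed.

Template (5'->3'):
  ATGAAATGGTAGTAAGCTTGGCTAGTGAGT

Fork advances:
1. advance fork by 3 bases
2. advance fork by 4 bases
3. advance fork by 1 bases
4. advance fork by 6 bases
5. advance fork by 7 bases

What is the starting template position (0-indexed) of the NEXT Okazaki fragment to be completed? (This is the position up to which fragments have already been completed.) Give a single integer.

Answer: 21

Derivation:
Step 1: advance 3 -> fork_pos = 0 + 3 = 3. Next multiple of 7 is 7 (not reached); still 0 fragment(s).
Step 2: advance 4 -> fork_pos = 3 + 4 = 7. Reached multiple(s) of 7: 7 -> fragment 1 completed (1 total).
Step 3: advance 1 -> fork_pos = 7 + 1 = 8. Next multiple of 7 is 14 (not reached); still 1 fragment(s).
Step 4: advance 6 -> fork_pos = 8 + 6 = 14. Reached multiple(s) of 7: 14 -> fragment 2 completed (2 total).
Step 5: advance 7 -> fork_pos = 14 + 7 = 21. Reached multiple(s) of 7: 21 -> fragment 3 completed (3 total).
3 fragment(s) completed, covering template[0:21] (3 x 7 = 21). The next fragment, fragment 4, covers template[21:28], so it starts at position 21.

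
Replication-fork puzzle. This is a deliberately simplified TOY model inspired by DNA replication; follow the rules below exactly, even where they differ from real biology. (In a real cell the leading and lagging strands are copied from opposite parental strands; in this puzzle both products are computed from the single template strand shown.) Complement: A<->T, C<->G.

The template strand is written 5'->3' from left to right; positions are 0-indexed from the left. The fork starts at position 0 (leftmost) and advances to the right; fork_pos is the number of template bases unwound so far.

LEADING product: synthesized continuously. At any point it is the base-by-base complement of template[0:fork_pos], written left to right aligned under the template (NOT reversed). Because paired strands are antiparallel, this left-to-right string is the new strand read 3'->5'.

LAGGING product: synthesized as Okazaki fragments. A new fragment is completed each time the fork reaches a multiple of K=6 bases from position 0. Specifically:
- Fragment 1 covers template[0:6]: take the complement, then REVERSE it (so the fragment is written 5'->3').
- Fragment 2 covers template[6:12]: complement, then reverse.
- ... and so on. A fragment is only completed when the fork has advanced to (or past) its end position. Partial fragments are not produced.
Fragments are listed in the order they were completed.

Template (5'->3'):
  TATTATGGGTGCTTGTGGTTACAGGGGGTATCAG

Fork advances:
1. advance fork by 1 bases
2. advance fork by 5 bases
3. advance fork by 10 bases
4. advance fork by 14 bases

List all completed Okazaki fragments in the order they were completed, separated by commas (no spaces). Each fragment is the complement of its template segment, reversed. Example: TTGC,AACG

Answer: ATAATA,GCACCC,CCACAA,CTGTAA,TACCCC

Derivation:
Step 1: advance 1 -> fork_pos = 0 + 1 = 1. Next multiple of 6 is 6 (not reached); still 0 fragment(s).
Step 2: advance 5 -> fork_pos = 1 + 5 = 6. Reached multiple(s) of 6: 6 -> fragment 1 completed (1 total).
Step 3: advance 10 -> fork_pos = 6 + 10 = 16. Reached multiple(s) of 6: 12 -> fragment 2 completed (2 total).
Step 4: advance 14 -> fork_pos = 16 + 14 = 30. Reached multiple(s) of 6: 18, 24, 30 -> fragments 3-5 completed (5 total).
Final fork_pos = 30, so 5 fragment(s) are complete. Build each: template segment -> complement -> reverse.
Fragment 1: template[0:6] = TATTAT -> complement ATAATA -> reversed ATAATA
Fragment 2: template[6:12] = GGGTGC -> complement CCCACG -> reversed GCACCC
Fragment 3: template[12:18] = TTGTGG -> complement AACACC -> reversed CCACAA
Fragment 4: template[18:24] = TTACAG -> complement AATGTC -> reversed CTGTAA
Fragment 5: template[24:30] = GGGGTA -> complement CCCCAT -> reversed TACCCC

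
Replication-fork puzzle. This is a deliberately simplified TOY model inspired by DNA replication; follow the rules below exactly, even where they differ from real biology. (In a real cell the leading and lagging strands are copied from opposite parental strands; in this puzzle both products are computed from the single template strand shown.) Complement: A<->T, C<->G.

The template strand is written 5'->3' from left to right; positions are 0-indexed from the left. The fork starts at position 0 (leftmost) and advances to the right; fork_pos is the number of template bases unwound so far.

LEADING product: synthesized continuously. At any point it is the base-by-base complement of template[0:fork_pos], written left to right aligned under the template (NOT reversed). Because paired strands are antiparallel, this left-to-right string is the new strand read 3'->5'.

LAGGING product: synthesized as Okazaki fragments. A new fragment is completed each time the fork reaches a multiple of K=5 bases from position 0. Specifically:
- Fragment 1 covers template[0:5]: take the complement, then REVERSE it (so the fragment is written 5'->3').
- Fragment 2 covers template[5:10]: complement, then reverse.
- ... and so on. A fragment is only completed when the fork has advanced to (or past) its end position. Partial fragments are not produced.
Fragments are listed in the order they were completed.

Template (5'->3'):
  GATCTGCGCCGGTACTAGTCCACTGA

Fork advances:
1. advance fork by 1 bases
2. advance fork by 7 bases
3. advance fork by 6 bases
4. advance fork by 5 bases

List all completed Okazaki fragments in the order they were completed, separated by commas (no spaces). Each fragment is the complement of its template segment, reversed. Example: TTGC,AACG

Step 1: advance 1 -> fork_pos = 0 + 1 = 1. Next multiple of 5 is 5 (not reached); still 0 fragment(s).
Step 2: advance 7 -> fork_pos = 1 + 7 = 8. Reached multiple(s) of 5: 5 -> fragment 1 completed (1 total).
Step 3: advance 6 -> fork_pos = 8 + 6 = 14. Reached multiple(s) of 5: 10 -> fragment 2 completed (2 total).
Step 4: advance 5 -> fork_pos = 14 + 5 = 19. Reached multiple(s) of 5: 15 -> fragment 3 completed (3 total).
Final fork_pos = 19, so 3 fragment(s) are complete. Build each: template segment -> complement -> reverse.
Fragment 1: template[0:5] = GATCT -> complement CTAGA -> reversed AGATC
Fragment 2: template[5:10] = GCGCC -> complement CGCGG -> reversed GGCGC
Fragment 3: template[10:15] = GGTAC -> complement CCATG -> reversed GTACC

Answer: AGATC,GGCGC,GTACC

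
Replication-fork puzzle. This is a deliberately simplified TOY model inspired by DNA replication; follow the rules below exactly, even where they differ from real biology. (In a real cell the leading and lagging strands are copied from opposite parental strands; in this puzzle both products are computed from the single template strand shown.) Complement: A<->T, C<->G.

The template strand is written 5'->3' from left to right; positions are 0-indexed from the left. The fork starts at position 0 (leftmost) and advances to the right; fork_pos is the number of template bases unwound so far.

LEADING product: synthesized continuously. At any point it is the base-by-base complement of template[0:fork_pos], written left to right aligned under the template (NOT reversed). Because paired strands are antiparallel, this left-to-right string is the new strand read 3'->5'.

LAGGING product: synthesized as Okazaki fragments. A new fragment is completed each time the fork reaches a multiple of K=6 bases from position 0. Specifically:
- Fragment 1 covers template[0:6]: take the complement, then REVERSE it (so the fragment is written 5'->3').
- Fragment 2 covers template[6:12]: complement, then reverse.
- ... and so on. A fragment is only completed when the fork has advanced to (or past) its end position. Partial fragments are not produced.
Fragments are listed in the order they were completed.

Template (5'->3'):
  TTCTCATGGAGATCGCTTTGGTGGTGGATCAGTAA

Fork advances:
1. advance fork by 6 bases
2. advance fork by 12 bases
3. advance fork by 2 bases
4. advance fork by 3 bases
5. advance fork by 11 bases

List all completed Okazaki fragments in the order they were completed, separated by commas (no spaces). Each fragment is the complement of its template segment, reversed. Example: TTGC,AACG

Step 1: advance 6 -> fork_pos = 0 + 6 = 6. Reached multiple(s) of 6: 6 -> fragment 1 completed (1 total).
Step 2: advance 12 -> fork_pos = 6 + 12 = 18. Reached multiple(s) of 6: 12, 18 -> fragments 2-3 completed (3 total).
Step 3: advance 2 -> fork_pos = 18 + 2 = 20. Next multiple of 6 is 24 (not reached); still 3 fragment(s).
Step 4: advance 3 -> fork_pos = 20 + 3 = 23. Next multiple of 6 is 24 (not reached); still 3 fragment(s).
Step 5: advance 11 -> fork_pos = 23 + 11 = 34. Reached multiple(s) of 6: 24, 30 -> fragments 4-5 completed (5 total).
Final fork_pos = 34, so 5 fragment(s) are complete. Build each: template segment -> complement -> reverse.
Fragment 1: template[0:6] = TTCTCA -> complement AAGAGT -> reversed TGAGAA
Fragment 2: template[6:12] = TGGAGA -> complement ACCTCT -> reversed TCTCCA
Fragment 3: template[12:18] = TCGCTT -> complement AGCGAA -> reversed AAGCGA
Fragment 4: template[18:24] = TGGTGG -> complement ACCACC -> reversed CCACCA
Fragment 5: template[24:30] = TGGATC -> complement ACCTAG -> reversed GATCCA

Answer: TGAGAA,TCTCCA,AAGCGA,CCACCA,GATCCA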